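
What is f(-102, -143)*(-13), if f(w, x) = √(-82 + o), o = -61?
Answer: -13*I*√143 ≈ -155.46*I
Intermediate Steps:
f(w, x) = I*√143 (f(w, x) = √(-82 - 61) = √(-143) = I*√143)
f(-102, -143)*(-13) = (I*√143)*(-13) = -13*I*√143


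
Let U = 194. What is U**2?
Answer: 37636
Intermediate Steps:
U**2 = 194**2 = 37636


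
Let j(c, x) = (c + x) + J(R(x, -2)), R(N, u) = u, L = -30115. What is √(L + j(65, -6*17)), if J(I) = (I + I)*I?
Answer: 8*I*√471 ≈ 173.62*I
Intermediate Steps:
J(I) = 2*I² (J(I) = (2*I)*I = 2*I²)
j(c, x) = 8 + c + x (j(c, x) = (c + x) + 2*(-2)² = (c + x) + 2*4 = (c + x) + 8 = 8 + c + x)
√(L + j(65, -6*17)) = √(-30115 + (8 + 65 - 6*17)) = √(-30115 + (8 + 65 - 102)) = √(-30115 - 29) = √(-30144) = 8*I*√471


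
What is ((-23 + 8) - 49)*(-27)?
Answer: 1728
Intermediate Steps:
((-23 + 8) - 49)*(-27) = (-15 - 49)*(-27) = -64*(-27) = 1728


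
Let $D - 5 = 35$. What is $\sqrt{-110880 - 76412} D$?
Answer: $80 i \sqrt{46823} \approx 17311.0 i$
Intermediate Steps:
$D = 40$ ($D = 5 + 35 = 40$)
$\sqrt{-110880 - 76412} D = \sqrt{-110880 - 76412} \cdot 40 = \sqrt{-187292} \cdot 40 = 2 i \sqrt{46823} \cdot 40 = 80 i \sqrt{46823}$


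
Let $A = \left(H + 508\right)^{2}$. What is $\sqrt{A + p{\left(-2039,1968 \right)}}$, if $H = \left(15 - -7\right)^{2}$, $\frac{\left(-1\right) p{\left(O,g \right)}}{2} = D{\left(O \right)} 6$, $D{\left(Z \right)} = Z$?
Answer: $2 \sqrt{252133} \approx 1004.3$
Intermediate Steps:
$p{\left(O,g \right)} = - 12 O$ ($p{\left(O,g \right)} = - 2 O 6 = - 2 \cdot 6 O = - 12 O$)
$H = 484$ ($H = \left(15 + 7\right)^{2} = 22^{2} = 484$)
$A = 984064$ ($A = \left(484 + 508\right)^{2} = 992^{2} = 984064$)
$\sqrt{A + p{\left(-2039,1968 \right)}} = \sqrt{984064 - -24468} = \sqrt{984064 + 24468} = \sqrt{1008532} = 2 \sqrt{252133}$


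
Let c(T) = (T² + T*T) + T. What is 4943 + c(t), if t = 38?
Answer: 7869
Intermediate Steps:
c(T) = T + 2*T² (c(T) = (T² + T²) + T = 2*T² + T = T + 2*T²)
4943 + c(t) = 4943 + 38*(1 + 2*38) = 4943 + 38*(1 + 76) = 4943 + 38*77 = 4943 + 2926 = 7869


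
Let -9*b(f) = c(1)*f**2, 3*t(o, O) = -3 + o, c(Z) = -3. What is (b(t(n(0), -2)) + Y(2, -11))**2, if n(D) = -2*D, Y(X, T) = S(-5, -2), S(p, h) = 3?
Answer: 100/9 ≈ 11.111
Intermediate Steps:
Y(X, T) = 3
t(o, O) = -1 + o/3 (t(o, O) = (-3 + o)/3 = -1 + o/3)
b(f) = f**2/3 (b(f) = -(-1)*f**2/3 = f**2/3)
(b(t(n(0), -2)) + Y(2, -11))**2 = ((-1 + (-2*0)/3)**2/3 + 3)**2 = ((-1 + (1/3)*0)**2/3 + 3)**2 = ((-1 + 0)**2/3 + 3)**2 = ((1/3)*(-1)**2 + 3)**2 = ((1/3)*1 + 3)**2 = (1/3 + 3)**2 = (10/3)**2 = 100/9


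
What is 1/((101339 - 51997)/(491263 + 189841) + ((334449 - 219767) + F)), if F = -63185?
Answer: 340552/17537431015 ≈ 1.9419e-5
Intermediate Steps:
1/((101339 - 51997)/(491263 + 189841) + ((334449 - 219767) + F)) = 1/((101339 - 51997)/(491263 + 189841) + ((334449 - 219767) - 63185)) = 1/(49342/681104 + (114682 - 63185)) = 1/(49342*(1/681104) + 51497) = 1/(24671/340552 + 51497) = 1/(17537431015/340552) = 340552/17537431015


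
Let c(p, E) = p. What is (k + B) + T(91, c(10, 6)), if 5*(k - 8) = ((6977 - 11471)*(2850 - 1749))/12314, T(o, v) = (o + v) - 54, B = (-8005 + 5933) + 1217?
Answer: -27101947/30785 ≈ -880.36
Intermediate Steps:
B = -855 (B = -2072 + 1217 = -855)
T(o, v) = -54 + o + v
k = -2227667/30785 (k = 8 + (((6977 - 11471)*(2850 - 1749))/12314)/5 = 8 + (-4494*1101*(1/12314))/5 = 8 + (-4947894*1/12314)/5 = 8 + (1/5)*(-2473947/6157) = 8 - 2473947/30785 = -2227667/30785 ≈ -72.362)
(k + B) + T(91, c(10, 6)) = (-2227667/30785 - 855) + (-54 + 91 + 10) = -28548842/30785 + 47 = -27101947/30785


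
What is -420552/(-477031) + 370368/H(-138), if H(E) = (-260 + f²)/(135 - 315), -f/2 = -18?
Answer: -7950356860392/123551029 ≈ -64349.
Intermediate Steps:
f = 36 (f = -2*(-18) = 36)
H(E) = -259/45 (H(E) = (-260 + 36²)/(135 - 315) = (-260 + 1296)/(-180) = 1036*(-1/180) = -259/45)
-420552/(-477031) + 370368/H(-138) = -420552/(-477031) + 370368/(-259/45) = -420552*(-1/477031) + 370368*(-45/259) = 420552/477031 - 16666560/259 = -7950356860392/123551029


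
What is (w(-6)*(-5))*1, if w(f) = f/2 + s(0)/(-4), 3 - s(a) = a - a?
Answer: 75/4 ≈ 18.750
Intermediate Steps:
s(a) = 3 (s(a) = 3 - (a - a) = 3 - 1*0 = 3 + 0 = 3)
w(f) = -¾ + f/2 (w(f) = f/2 + 3/(-4) = f*(½) + 3*(-¼) = f/2 - ¾ = -¾ + f/2)
(w(-6)*(-5))*1 = ((-¾ + (½)*(-6))*(-5))*1 = ((-¾ - 3)*(-5))*1 = -15/4*(-5)*1 = (75/4)*1 = 75/4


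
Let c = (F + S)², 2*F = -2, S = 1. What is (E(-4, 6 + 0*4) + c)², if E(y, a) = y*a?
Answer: 576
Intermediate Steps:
F = -1 (F = (½)*(-2) = -1)
E(y, a) = a*y
c = 0 (c = (-1 + 1)² = 0² = 0)
(E(-4, 6 + 0*4) + c)² = ((6 + 0*4)*(-4) + 0)² = ((6 + 0)*(-4) + 0)² = (6*(-4) + 0)² = (-24 + 0)² = (-24)² = 576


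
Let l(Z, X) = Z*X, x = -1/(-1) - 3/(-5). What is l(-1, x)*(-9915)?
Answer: 15864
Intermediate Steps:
x = 8/5 (x = -1*(-1) - 3*(-⅕) = 1 + ⅗ = 8/5 ≈ 1.6000)
l(Z, X) = X*Z
l(-1, x)*(-9915) = ((8/5)*(-1))*(-9915) = -8/5*(-9915) = 15864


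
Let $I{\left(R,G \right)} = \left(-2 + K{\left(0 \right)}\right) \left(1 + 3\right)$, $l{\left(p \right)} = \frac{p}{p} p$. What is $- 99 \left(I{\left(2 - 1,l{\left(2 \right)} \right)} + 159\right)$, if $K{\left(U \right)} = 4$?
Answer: $-16533$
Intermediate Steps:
$l{\left(p \right)} = p$ ($l{\left(p \right)} = 1 p = p$)
$I{\left(R,G \right)} = 8$ ($I{\left(R,G \right)} = \left(-2 + 4\right) \left(1 + 3\right) = 2 \cdot 4 = 8$)
$- 99 \left(I{\left(2 - 1,l{\left(2 \right)} \right)} + 159\right) = - 99 \left(8 + 159\right) = \left(-99\right) 167 = -16533$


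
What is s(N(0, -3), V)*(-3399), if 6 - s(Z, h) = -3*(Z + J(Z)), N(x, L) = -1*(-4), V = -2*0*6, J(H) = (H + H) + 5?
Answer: -193743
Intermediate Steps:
J(H) = 5 + 2*H (J(H) = 2*H + 5 = 5 + 2*H)
V = 0 (V = 0*6 = 0)
N(x, L) = 4
s(Z, h) = 21 + 9*Z (s(Z, h) = 6 - (-3)*(Z + (5 + 2*Z)) = 6 - (-3)*(5 + 3*Z) = 6 - (-15 - 9*Z) = 6 + (15 + 9*Z) = 21 + 9*Z)
s(N(0, -3), V)*(-3399) = (21 + 9*4)*(-3399) = (21 + 36)*(-3399) = 57*(-3399) = -193743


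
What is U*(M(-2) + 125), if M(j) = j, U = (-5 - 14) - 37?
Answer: -6888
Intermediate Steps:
U = -56 (U = -19 - 37 = -56)
U*(M(-2) + 125) = -56*(-2 + 125) = -56*123 = -6888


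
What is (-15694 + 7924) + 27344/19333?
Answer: -150190066/19333 ≈ -7768.6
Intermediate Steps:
(-15694 + 7924) + 27344/19333 = -7770 + 27344*(1/19333) = -7770 + 27344/19333 = -150190066/19333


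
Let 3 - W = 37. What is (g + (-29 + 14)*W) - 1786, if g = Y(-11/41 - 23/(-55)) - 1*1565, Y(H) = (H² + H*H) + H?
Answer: -14445565347/5085025 ≈ -2840.8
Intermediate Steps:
W = -34 (W = 3 - 1*37 = 3 - 37 = -34)
Y(H) = H + 2*H² (Y(H) = (H² + H²) + H = 2*H² + H = H + 2*H²)
g = -7957073447/5085025 (g = (-11/41 - 23/(-55))*(1 + 2*(-11/41 - 23/(-55))) - 1*1565 = (-11*1/41 - 23*(-1/55))*(1 + 2*(-11*1/41 - 23*(-1/55))) - 1565 = (-11/41 + 23/55)*(1 + 2*(-11/41 + 23/55)) - 1565 = 338*(1 + 2*(338/2255))/2255 - 1565 = 338*(1 + 676/2255)/2255 - 1565 = (338/2255)*(2931/2255) - 1565 = 990678/5085025 - 1565 = -7957073447/5085025 ≈ -1564.8)
(g + (-29 + 14)*W) - 1786 = (-7957073447/5085025 + (-29 + 14)*(-34)) - 1786 = (-7957073447/5085025 - 15*(-34)) - 1786 = (-7957073447/5085025 + 510) - 1786 = -5363710697/5085025 - 1786 = -14445565347/5085025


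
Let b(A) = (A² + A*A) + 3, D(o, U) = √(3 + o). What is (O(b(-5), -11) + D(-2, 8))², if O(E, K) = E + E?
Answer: 11449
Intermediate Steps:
b(A) = 3 + 2*A² (b(A) = (A² + A²) + 3 = 2*A² + 3 = 3 + 2*A²)
O(E, K) = 2*E
(O(b(-5), -11) + D(-2, 8))² = (2*(3 + 2*(-5)²) + √(3 - 2))² = (2*(3 + 2*25) + √1)² = (2*(3 + 50) + 1)² = (2*53 + 1)² = (106 + 1)² = 107² = 11449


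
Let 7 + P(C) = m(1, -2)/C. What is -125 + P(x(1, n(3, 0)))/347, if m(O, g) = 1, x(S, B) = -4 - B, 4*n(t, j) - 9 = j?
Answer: -1084554/8675 ≈ -125.02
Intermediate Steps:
n(t, j) = 9/4 + j/4
P(C) = -7 + 1/C
-125 + P(x(1, n(3, 0)))/347 = -125 + (-7 + 1/(-4 - (9/4 + (1/4)*0)))/347 = -125 + (-7 + 1/(-4 - (9/4 + 0)))*(1/347) = -125 + (-7 + 1/(-4 - 1*9/4))*(1/347) = -125 + (-7 + 1/(-4 - 9/4))*(1/347) = -125 + (-7 + 1/(-25/4))*(1/347) = -125 + (-7 - 4/25)*(1/347) = -125 - 179/25*1/347 = -125 - 179/8675 = -1084554/8675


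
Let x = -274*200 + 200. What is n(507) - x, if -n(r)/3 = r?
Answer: 53079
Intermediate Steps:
x = -54600 (x = -54800 + 200 = -54600)
n(r) = -3*r
n(507) - x = -3*507 - 1*(-54600) = -1521 + 54600 = 53079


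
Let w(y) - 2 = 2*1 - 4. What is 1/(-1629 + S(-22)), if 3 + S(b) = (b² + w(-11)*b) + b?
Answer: -1/1170 ≈ -0.00085470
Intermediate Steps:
w(y) = 0 (w(y) = 2 + (2*1 - 4) = 2 + (2 - 4) = 2 - 2 = 0)
S(b) = -3 + b + b² (S(b) = -3 + ((b² + 0*b) + b) = -3 + ((b² + 0) + b) = -3 + (b² + b) = -3 + (b + b²) = -3 + b + b²)
1/(-1629 + S(-22)) = 1/(-1629 + (-3 - 22 + (-22)²)) = 1/(-1629 + (-3 - 22 + 484)) = 1/(-1629 + 459) = 1/(-1170) = -1/1170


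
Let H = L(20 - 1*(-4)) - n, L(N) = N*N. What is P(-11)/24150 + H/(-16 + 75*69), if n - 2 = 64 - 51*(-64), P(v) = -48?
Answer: -1589446/2966425 ≈ -0.53581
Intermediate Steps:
L(N) = N**2
n = 3330 (n = 2 + (64 - 51*(-64)) = 2 + (64 + 3264) = 2 + 3328 = 3330)
H = -2754 (H = (20 - 1*(-4))**2 - 1*3330 = (20 + 4)**2 - 3330 = 24**2 - 3330 = 576 - 3330 = -2754)
P(-11)/24150 + H/(-16 + 75*69) = -48/24150 - 2754/(-16 + 75*69) = -48*1/24150 - 2754/(-16 + 5175) = -8/4025 - 2754/5159 = -1589446/2966425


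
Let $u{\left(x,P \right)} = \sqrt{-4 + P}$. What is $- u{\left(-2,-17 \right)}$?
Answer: $- i \sqrt{21} \approx - 4.5826 i$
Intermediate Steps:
$- u{\left(-2,-17 \right)} = - \sqrt{-4 - 17} = - \sqrt{-21} = - i \sqrt{21}$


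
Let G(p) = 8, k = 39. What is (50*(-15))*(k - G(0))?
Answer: -23250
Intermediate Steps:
(50*(-15))*(k - G(0)) = (50*(-15))*(39 - 1*8) = -750*(39 - 8) = -750*31 = -23250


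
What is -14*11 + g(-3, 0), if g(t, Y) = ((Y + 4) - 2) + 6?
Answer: -146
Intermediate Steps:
g(t, Y) = 8 + Y (g(t, Y) = ((4 + Y) - 2) + 6 = (2 + Y) + 6 = 8 + Y)
-14*11 + g(-3, 0) = -14*11 + (8 + 0) = -154 + 8 = -146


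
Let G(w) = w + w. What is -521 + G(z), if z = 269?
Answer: 17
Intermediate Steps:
G(w) = 2*w
-521 + G(z) = -521 + 2*269 = -521 + 538 = 17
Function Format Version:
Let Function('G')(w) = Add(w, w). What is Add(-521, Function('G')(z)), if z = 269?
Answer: 17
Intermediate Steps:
Function('G')(w) = Mul(2, w)
Add(-521, Function('G')(z)) = Add(-521, Mul(2, 269)) = Add(-521, 538) = 17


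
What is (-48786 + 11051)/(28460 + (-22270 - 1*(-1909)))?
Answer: -37735/8099 ≈ -4.6592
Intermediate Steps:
(-48786 + 11051)/(28460 + (-22270 - 1*(-1909))) = -37735/(28460 + (-22270 + 1909)) = -37735/(28460 - 20361) = -37735/8099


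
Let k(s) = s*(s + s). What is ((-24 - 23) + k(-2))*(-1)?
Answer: 39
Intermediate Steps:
k(s) = 2*s**2 (k(s) = s*(2*s) = 2*s**2)
((-24 - 23) + k(-2))*(-1) = ((-24 - 23) + 2*(-2)**2)*(-1) = (-47 + 2*4)*(-1) = (-47 + 8)*(-1) = -39*(-1) = 39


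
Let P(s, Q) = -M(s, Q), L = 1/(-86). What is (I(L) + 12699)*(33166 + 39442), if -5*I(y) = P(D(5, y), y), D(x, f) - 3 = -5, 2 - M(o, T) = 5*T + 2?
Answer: 39648142960/43 ≈ 9.2205e+8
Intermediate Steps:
M(o, T) = -5*T (M(o, T) = 2 - (5*T + 2) = 2 - (2 + 5*T) = 2 + (-2 - 5*T) = -5*T)
D(x, f) = -2 (D(x, f) = 3 - 5 = -2)
L = -1/86 ≈ -0.011628
P(s, Q) = 5*Q (P(s, Q) = -(-5)*Q = 5*Q)
I(y) = -y
(I(L) + 12699)*(33166 + 39442) = (-1*(-1/86) + 12699)*(33166 + 39442) = (1/86 + 12699)*72608 = (1092115/86)*72608 = 39648142960/43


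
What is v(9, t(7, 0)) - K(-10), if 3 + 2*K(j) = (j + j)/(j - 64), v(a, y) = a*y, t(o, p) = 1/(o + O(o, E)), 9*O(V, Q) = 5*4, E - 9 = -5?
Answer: 14377/6142 ≈ 2.3408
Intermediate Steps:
E = 4 (E = 9 - 5 = 4)
O(V, Q) = 20/9 (O(V, Q) = (5*4)/9 = (1/9)*20 = 20/9)
t(o, p) = 1/(20/9 + o) (t(o, p) = 1/(o + 20/9) = 1/(20/9 + o))
K(j) = -3/2 + j/(-64 + j) (K(j) = -3/2 + ((j + j)/(j - 64))/2 = -3/2 + ((2*j)/(-64 + j))/2 = -3/2 + (2*j/(-64 + j))/2 = -3/2 + j/(-64 + j))
v(9, t(7, 0)) - K(-10) = 9*(9/(20 + 9*7)) - (192 - 1*(-10))/(2*(-64 - 10)) = 9*(9/(20 + 63)) - (192 + 10)/(2*(-74)) = 9*(9/83) - (-1)*202/(2*74) = 9*(9*(1/83)) - 1*(-101/74) = 9*(9/83) + 101/74 = 81/83 + 101/74 = 14377/6142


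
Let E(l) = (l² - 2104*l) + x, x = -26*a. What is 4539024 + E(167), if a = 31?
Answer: 4214739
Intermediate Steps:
x = -806 (x = -26*31 = -806)
E(l) = -806 + l² - 2104*l (E(l) = (l² - 2104*l) - 806 = -806 + l² - 2104*l)
4539024 + E(167) = 4539024 + (-806 + 167² - 2104*167) = 4539024 + (-806 + 27889 - 351368) = 4539024 - 324285 = 4214739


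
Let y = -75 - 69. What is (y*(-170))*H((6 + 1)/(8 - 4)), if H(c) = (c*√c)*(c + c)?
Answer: 74970*√7 ≈ 1.9835e+5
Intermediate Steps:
y = -144
H(c) = 2*c^(5/2) (H(c) = c^(3/2)*(2*c) = 2*c^(5/2))
(y*(-170))*H((6 + 1)/(8 - 4)) = (-144*(-170))*(2*((6 + 1)/(8 - 4))^(5/2)) = 24480*(2*(7/4)^(5/2)) = 24480*(2*(49*√7/32)) = 24480*(49*√7/16) = 74970*√7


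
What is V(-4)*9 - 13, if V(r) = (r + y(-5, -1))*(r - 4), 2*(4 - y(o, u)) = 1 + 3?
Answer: 131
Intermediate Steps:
y(o, u) = 2 (y(o, u) = 4 - (1 + 3)/2 = 4 - ½*4 = 4 - 2 = 2)
V(r) = (-4 + r)*(2 + r) (V(r) = (r + 2)*(r - 4) = (2 + r)*(-4 + r) = (-4 + r)*(2 + r))
V(-4)*9 - 13 = (-8 + (-4)² - 2*(-4))*9 - 13 = (-8 + 16 + 8)*9 - 13 = 16*9 - 13 = 144 - 13 = 131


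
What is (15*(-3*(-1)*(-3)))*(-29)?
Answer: 3915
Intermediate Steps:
(15*(-3*(-1)*(-3)))*(-29) = (15*(3*(-3)))*(-29) = (15*(-9))*(-29) = -135*(-29) = 3915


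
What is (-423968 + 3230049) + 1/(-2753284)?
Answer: 7725937920003/2753284 ≈ 2.8061e+6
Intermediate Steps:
(-423968 + 3230049) + 1/(-2753284) = 2806081 - 1/2753284 = 7725937920003/2753284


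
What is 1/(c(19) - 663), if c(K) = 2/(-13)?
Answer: -13/8621 ≈ -0.0015079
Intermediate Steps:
c(K) = -2/13 (c(K) = 2*(-1/13) = -2/13)
1/(c(19) - 663) = 1/(-2/13 - 663) = 1/(-8621/13) = -13/8621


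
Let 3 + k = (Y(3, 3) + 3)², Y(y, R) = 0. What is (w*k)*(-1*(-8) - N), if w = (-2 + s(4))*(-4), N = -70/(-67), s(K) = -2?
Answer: 44736/67 ≈ 667.70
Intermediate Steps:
N = 70/67 (N = -70*(-1/67) = 70/67 ≈ 1.0448)
k = 6 (k = -3 + (0 + 3)² = -3 + 3² = -3 + 9 = 6)
w = 16 (w = (-2 - 2)*(-4) = -4*(-4) = 16)
(w*k)*(-1*(-8) - N) = (16*6)*(-1*(-8) - 1*70/67) = 96*(8 - 70/67) = 96*(466/67) = 44736/67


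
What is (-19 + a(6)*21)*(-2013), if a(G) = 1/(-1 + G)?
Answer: 148962/5 ≈ 29792.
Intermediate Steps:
(-19 + a(6)*21)*(-2013) = (-19 + 21/(-1 + 6))*(-2013) = (-19 + 21/5)*(-2013) = -74/5*(-2013) = 148962/5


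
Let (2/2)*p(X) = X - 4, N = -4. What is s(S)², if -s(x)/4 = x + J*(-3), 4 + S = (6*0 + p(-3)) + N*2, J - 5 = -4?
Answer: 7744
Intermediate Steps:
J = 1 (J = 5 - 4 = 1)
p(X) = -4 + X (p(X) = X - 4 = -4 + X)
S = -19 (S = -4 + ((6*0 + (-4 - 3)) - 4*2) = -4 + ((0 - 7) - 8) = -4 + (-7 - 8) = -4 - 15 = -19)
s(x) = 12 - 4*x (s(x) = -4*(x + 1*(-3)) = -4*(x - 3) = -4*(-3 + x) = 12 - 4*x)
s(S)² = (12 - 4*(-19))² = (12 + 76)² = 88² = 7744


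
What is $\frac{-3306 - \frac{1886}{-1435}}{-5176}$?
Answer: $\frac{14458}{22645} \approx 0.63846$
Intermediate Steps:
$\frac{-3306 - \frac{1886}{-1435}}{-5176} = \left(-3306 - 1886 \left(- \frac{1}{1435}\right)\right) \left(- \frac{1}{5176}\right) = \left(-3306 - - \frac{46}{35}\right) \left(- \frac{1}{5176}\right) = \left(-3306 + \frac{46}{35}\right) \left(- \frac{1}{5176}\right) = \left(- \frac{115664}{35}\right) \left(- \frac{1}{5176}\right) = \frac{14458}{22645}$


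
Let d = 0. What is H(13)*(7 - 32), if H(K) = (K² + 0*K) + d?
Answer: -4225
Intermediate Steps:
H(K) = K² (H(K) = (K² + 0*K) + 0 = (K² + 0) + 0 = K² + 0 = K²)
H(13)*(7 - 32) = 13²*(7 - 32) = 169*(-25) = -4225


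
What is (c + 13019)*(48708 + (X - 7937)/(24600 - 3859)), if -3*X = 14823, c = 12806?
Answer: 26089441543750/20741 ≈ 1.2579e+9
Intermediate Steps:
X = -4941 (X = -⅓*14823 = -4941)
(c + 13019)*(48708 + (X - 7937)/(24600 - 3859)) = (12806 + 13019)*(48708 + (-4941 - 7937)/(24600 - 3859)) = 25825*(48708 - 12878/20741) = 25825*(1010239750/20741) = 26089441543750/20741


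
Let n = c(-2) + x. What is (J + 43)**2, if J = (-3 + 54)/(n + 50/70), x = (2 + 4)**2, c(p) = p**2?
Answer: 17673616/9025 ≈ 1958.3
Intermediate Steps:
x = 36 (x = 6**2 = 36)
n = 40 (n = (-2)**2 + 36 = 4 + 36 = 40)
J = 119/95 (J = (-3 + 54)/(40 + 50/70) = 51/(40 + 50*(1/70)) = 51/(40 + 5/7) = 51/(285/7) = 51*(7/285) = 119/95 ≈ 1.2526)
(J + 43)**2 = (119/95 + 43)**2 = (4204/95)**2 = 17673616/9025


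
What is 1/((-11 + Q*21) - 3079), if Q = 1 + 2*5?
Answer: -1/2859 ≈ -0.00034977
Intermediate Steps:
Q = 11 (Q = 1 + 10 = 11)
1/((-11 + Q*21) - 3079) = 1/((-11 + 11*21) - 3079) = 1/((-11 + 231) - 3079) = 1/(220 - 3079) = 1/(-2859) = -1/2859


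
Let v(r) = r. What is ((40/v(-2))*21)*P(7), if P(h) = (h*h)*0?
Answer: 0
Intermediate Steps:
P(h) = 0 (P(h) = h²*0 = 0)
((40/v(-2))*21)*P(7) = ((40/(-2))*21)*0 = ((40*(-½))*21)*0 = -20*21*0 = -420*0 = 0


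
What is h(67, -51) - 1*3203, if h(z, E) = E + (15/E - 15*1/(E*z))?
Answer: -3706636/1139 ≈ -3254.3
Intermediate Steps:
h(z, E) = E + 15/E - 15/(E*z) (h(z, E) = E + (15/E - 15*1/(E*z)) = E + (15/E - 15/(E*z)) = E + 15/E - 15/(E*z))
h(67, -51) - 1*3203 = (-51 + 15/(-51) - 15/(-51*67)) - 1*3203 = (-51 + 15*(-1/51) - 15*(-1/51)*1/67) - 3203 = (-51 - 5/17 + 5/1139) - 3203 = -58419/1139 - 3203 = -3706636/1139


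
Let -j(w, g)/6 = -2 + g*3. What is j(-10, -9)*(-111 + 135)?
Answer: 4176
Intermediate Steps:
j(w, g) = 12 - 18*g (j(w, g) = -6*(-2 + g*3) = -6*(-2 + 3*g) = 12 - 18*g)
j(-10, -9)*(-111 + 135) = (12 - 18*(-9))*(-111 + 135) = (12 + 162)*24 = 174*24 = 4176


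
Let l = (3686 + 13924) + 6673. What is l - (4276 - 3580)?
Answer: 23587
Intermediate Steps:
l = 24283 (l = 17610 + 6673 = 24283)
l - (4276 - 3580) = 24283 - (4276 - 3580) = 24283 - 1*696 = 24283 - 696 = 23587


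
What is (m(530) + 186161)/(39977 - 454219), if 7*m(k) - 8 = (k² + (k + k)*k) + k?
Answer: -2146365/2899694 ≈ -0.74020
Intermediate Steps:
m(k) = 8/7 + k/7 + 3*k²/7 (m(k) = 8/7 + ((k² + (k + k)*k) + k)/7 = 8/7 + ((k² + (2*k)*k) + k)/7 = 8/7 + ((k² + 2*k²) + k)/7 = 8/7 + (3*k² + k)/7 = 8/7 + (k + 3*k²)/7 = 8/7 + (k/7 + 3*k²/7) = 8/7 + k/7 + 3*k²/7)
(m(530) + 186161)/(39977 - 454219) = ((8/7 + (⅐)*530 + (3/7)*530²) + 186161)/(39977 - 454219) = ((8/7 + 530/7 + (3/7)*280900) + 186161)/(-414242) = ((8/7 + 530/7 + 842700/7) + 186161)*(-1/414242) = (843238/7 + 186161)*(-1/414242) = (2146365/7)*(-1/414242) = -2146365/2899694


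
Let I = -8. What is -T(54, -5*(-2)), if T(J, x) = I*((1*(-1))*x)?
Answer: -80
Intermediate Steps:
T(J, x) = 8*x (T(J, x) = -8*1*(-1)*x = -(-8)*x = 8*x)
-T(54, -5*(-2)) = -8*(-5*(-2)) = -8*10 = -1*80 = -80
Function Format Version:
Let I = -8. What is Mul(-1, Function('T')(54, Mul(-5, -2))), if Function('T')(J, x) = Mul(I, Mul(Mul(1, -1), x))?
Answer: -80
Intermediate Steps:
Function('T')(J, x) = Mul(8, x) (Function('T')(J, x) = Mul(-8, Mul(Mul(1, -1), x)) = Mul(-8, Mul(-1, x)) = Mul(8, x))
Mul(-1, Function('T')(54, Mul(-5, -2))) = Mul(-1, Mul(8, Mul(-5, -2))) = Mul(-1, Mul(8, 10)) = Mul(-1, 80) = -80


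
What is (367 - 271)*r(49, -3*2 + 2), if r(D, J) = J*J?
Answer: 1536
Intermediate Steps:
r(D, J) = J²
(367 - 271)*r(49, -3*2 + 2) = (367 - 271)*(-3*2 + 2)² = 96*(-6 + 2)² = 96*(-4)² = 96*16 = 1536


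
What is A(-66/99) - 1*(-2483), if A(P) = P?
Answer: 7447/3 ≈ 2482.3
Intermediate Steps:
A(-66/99) - 1*(-2483) = -66/99 - 1*(-2483) = -66*1/99 + 2483 = -⅔ + 2483 = 7447/3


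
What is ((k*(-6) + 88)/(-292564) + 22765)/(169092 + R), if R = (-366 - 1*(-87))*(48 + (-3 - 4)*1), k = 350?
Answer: 185006152/1281210897 ≈ 0.14440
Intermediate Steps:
R = -11439 (R = (-366 + 87)*(48 - 7*1) = -279*(48 - 7) = -279*41 = -11439)
((k*(-6) + 88)/(-292564) + 22765)/(169092 + R) = ((350*(-6) + 88)/(-292564) + 22765)/(169092 - 11439) = ((-2100 + 88)*(-1/292564) + 22765)/157653 = (-2012*(-1/292564) + 22765)*(1/157653) = (503/73141 + 22765)*(1/157653) = (1665055368/73141)*(1/157653) = 185006152/1281210897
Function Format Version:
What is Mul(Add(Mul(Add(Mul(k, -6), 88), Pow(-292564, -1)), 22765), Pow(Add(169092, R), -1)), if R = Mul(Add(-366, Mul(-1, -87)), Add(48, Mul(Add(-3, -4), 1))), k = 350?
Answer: Rational(185006152, 1281210897) ≈ 0.14440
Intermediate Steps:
R = -11439 (R = Mul(Add(-366, 87), Add(48, Mul(-7, 1))) = Mul(-279, Add(48, -7)) = Mul(-279, 41) = -11439)
Mul(Add(Mul(Add(Mul(k, -6), 88), Pow(-292564, -1)), 22765), Pow(Add(169092, R), -1)) = Mul(Add(Mul(Add(Mul(350, -6), 88), Pow(-292564, -1)), 22765), Pow(Add(169092, -11439), -1)) = Mul(Add(Mul(Add(-2100, 88), Rational(-1, 292564)), 22765), Pow(157653, -1)) = Mul(Add(Mul(-2012, Rational(-1, 292564)), 22765), Rational(1, 157653)) = Mul(Add(Rational(503, 73141), 22765), Rational(1, 157653)) = Mul(Rational(1665055368, 73141), Rational(1, 157653)) = Rational(185006152, 1281210897)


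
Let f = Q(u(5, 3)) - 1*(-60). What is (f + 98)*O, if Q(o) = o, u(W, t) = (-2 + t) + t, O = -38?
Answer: -6156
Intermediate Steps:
u(W, t) = -2 + 2*t
f = 64 (f = (-2 + 2*3) - 1*(-60) = (-2 + 6) + 60 = 4 + 60 = 64)
(f + 98)*O = (64 + 98)*(-38) = 162*(-38) = -6156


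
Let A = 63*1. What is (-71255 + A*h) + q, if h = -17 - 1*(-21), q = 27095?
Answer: -43908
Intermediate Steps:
A = 63
h = 4 (h = -17 + 21 = 4)
(-71255 + A*h) + q = (-71255 + 63*4) + 27095 = (-71255 + 252) + 27095 = -71003 + 27095 = -43908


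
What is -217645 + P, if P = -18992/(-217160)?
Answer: -5907971151/27145 ≈ -2.1765e+5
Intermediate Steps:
P = 2374/27145 (P = -18992*(-1/217160) = 2374/27145 ≈ 0.087456)
-217645 + P = -217645 + 2374/27145 = -5907971151/27145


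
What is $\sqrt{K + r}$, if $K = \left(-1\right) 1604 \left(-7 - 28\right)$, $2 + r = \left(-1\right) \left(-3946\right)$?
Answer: $6 \sqrt{1669} \approx 245.12$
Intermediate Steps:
$r = 3944$ ($r = -2 - -3946 = -2 + 3946 = 3944$)
$K = 56140$ ($K = - 1604 \left(-7 - 28\right) = \left(-1604\right) \left(-35\right) = 56140$)
$\sqrt{K + r} = \sqrt{56140 + 3944} = \sqrt{60084} = 6 \sqrt{1669}$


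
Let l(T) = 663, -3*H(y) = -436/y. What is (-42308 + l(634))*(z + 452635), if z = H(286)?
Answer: -8086652461285/429 ≈ -1.8850e+10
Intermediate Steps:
H(y) = 436/(3*y) (H(y) = -(-436)/(3*y) = 436/(3*y))
z = 218/429 (z = (436/3)/286 = (436/3)*(1/286) = 218/429 ≈ 0.50816)
(-42308 + l(634))*(z + 452635) = (-42308 + 663)*(218/429 + 452635) = -41645*194180633/429 = -8086652461285/429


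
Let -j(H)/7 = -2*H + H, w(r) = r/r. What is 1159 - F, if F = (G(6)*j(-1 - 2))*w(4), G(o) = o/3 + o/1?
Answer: 1327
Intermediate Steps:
w(r) = 1
j(H) = 7*H (j(H) = -7*(-2*H + H) = -(-7)*H = 7*H)
G(o) = 4*o/3 (G(o) = o*(⅓) + o*1 = o/3 + o = 4*o/3)
F = -168 (F = (((4/3)*6)*(7*(-1 - 2)))*1 = (8*(7*(-3)))*1 = (8*(-21))*1 = -168*1 = -168)
1159 - F = 1159 - 1*(-168) = 1159 + 168 = 1327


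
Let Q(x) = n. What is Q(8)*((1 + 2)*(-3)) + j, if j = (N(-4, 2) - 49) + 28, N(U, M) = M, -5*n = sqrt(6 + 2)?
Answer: -19 + 18*sqrt(2)/5 ≈ -13.909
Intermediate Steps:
n = -2*sqrt(2)/5 (n = -sqrt(6 + 2)/5 = -2*sqrt(2)/5 ≈ -0.56569)
j = -19 (j = (2 - 49) + 28 = -47 + 28 = -19)
Q(x) = -2*sqrt(2)/5
Q(8)*((1 + 2)*(-3)) + j = (-2*sqrt(2)/5)*((1 + 2)*(-3)) - 19 = (-2*sqrt(2)/5)*(3*(-3)) - 19 = -2*sqrt(2)/5*(-9) - 19 = 18*sqrt(2)/5 - 19 = -19 + 18*sqrt(2)/5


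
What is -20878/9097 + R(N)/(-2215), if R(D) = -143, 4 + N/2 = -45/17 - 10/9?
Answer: -4085809/1831805 ≈ -2.2305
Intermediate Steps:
N = -2374/153 (N = -8 + 2*(-45/17 - 10/9) = -8 + 2*(-575/153) = -8 - 1150/153 = -2374/153 ≈ -15.516)
-20878/9097 + R(N)/(-2215) = -20878/9097 - 143/(-2215) = -20878*1/9097 - 143*(-1/2215) = -1898/827 + 143/2215 = -4085809/1831805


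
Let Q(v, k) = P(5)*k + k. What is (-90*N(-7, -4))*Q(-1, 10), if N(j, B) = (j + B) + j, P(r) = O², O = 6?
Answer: 599400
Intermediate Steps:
P(r) = 36 (P(r) = 6² = 36)
Q(v, k) = 37*k (Q(v, k) = 36*k + k = 37*k)
N(j, B) = B + 2*j (N(j, B) = (B + j) + j = B + 2*j)
(-90*N(-7, -4))*Q(-1, 10) = (-90*(-4 + 2*(-7)))*(37*10) = -90*(-4 - 14)*370 = -90*(-18)*370 = 1620*370 = 599400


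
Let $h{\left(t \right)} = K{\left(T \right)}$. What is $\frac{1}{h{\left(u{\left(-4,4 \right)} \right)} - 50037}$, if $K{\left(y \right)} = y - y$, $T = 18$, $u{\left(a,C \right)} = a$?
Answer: $- \frac{1}{50037} \approx -1.9985 \cdot 10^{-5}$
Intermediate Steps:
$K{\left(y \right)} = 0$
$h{\left(t \right)} = 0$
$\frac{1}{h{\left(u{\left(-4,4 \right)} \right)} - 50037} = \frac{1}{0 - 50037} = \frac{1}{-50037} = - \frac{1}{50037}$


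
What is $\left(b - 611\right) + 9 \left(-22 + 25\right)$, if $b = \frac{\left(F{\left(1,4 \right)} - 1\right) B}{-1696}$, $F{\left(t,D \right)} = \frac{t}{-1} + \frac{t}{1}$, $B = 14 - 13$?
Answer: $- \frac{990463}{1696} \approx -584.0$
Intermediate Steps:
$B = 1$
$F{\left(t,D \right)} = 0$ ($F{\left(t,D \right)} = t \left(-1\right) + t 1 = - t + t = 0$)
$b = \frac{1}{1696}$ ($b = \frac{\left(0 - 1\right) 1}{-1696} = \left(-1\right) 1 \left(- \frac{1}{1696}\right) = \left(-1\right) \left(- \frac{1}{1696}\right) = \frac{1}{1696} \approx 0.00058962$)
$\left(b - 611\right) + 9 \left(-22 + 25\right) = \left(\frac{1}{1696} - 611\right) + 9 \left(-22 + 25\right) = - \frac{1036255}{1696} + 9 \cdot 3 = - \frac{1036255}{1696} + 27 = - \frac{990463}{1696}$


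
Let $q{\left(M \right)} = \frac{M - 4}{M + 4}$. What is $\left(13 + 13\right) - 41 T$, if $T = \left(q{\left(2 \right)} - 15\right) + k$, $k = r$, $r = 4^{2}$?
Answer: $- \frac{4}{3} \approx -1.3333$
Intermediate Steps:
$r = 16$
$q{\left(M \right)} = \frac{-4 + M}{4 + M}$
$k = 16$
$T = \frac{2}{3}$ ($T = \left(\frac{-4 + 2}{4 + 2} - 15\right) + 16 = \left(\frac{1}{6} \left(-2\right) - 15\right) + 16 = \left(- \frac{1}{3} - 15\right) + 16 = - \frac{46}{3} + 16 = \frac{2}{3} \approx 0.66667$)
$\left(13 + 13\right) - 41 T = \left(13 + 13\right) - \frac{82}{3} = 26 - \frac{82}{3} = - \frac{4}{3}$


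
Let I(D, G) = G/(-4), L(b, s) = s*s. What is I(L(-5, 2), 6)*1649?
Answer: -4947/2 ≈ -2473.5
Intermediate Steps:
L(b, s) = s²
I(D, G) = -G/4 (I(D, G) = G*(-¼) = -G/4)
I(L(-5, 2), 6)*1649 = -¼*6*1649 = -3/2*1649 = -4947/2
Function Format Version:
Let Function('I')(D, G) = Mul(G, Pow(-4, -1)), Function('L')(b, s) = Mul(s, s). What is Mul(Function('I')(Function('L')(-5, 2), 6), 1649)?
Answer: Rational(-4947, 2) ≈ -2473.5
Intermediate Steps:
Function('L')(b, s) = Pow(s, 2)
Function('I')(D, G) = Mul(Rational(-1, 4), G) (Function('I')(D, G) = Mul(G, Rational(-1, 4)) = Mul(Rational(-1, 4), G))
Mul(Function('I')(Function('L')(-5, 2), 6), 1649) = Mul(Mul(Rational(-1, 4), 6), 1649) = Mul(Rational(-3, 2), 1649) = Rational(-4947, 2)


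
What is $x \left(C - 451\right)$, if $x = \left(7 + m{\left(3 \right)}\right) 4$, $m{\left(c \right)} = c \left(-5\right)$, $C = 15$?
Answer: $13952$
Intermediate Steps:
$m{\left(c \right)} = - 5 c$
$x = -32$ ($x = \left(7 - 15\right) 4 = \left(-8\right) 4 = -32$)
$x \left(C - 451\right) = - 32 \left(15 - 451\right) = \left(-32\right) \left(-436\right) = 13952$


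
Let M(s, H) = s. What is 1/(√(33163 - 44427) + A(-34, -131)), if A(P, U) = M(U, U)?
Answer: -131/28425 - 32*I*√11/28425 ≈ -0.0046086 - 0.0037338*I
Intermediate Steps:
A(P, U) = U
1/(√(33163 - 44427) + A(-34, -131)) = 1/(√(33163 - 44427) - 131) = 1/(√(-11264) - 131) = 1/(32*I*√11 - 131) = 1/(-131 + 32*I*√11)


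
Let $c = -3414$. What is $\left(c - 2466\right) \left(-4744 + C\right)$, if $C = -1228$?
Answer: $35115360$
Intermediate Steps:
$\left(c - 2466\right) \left(-4744 + C\right) = \left(-3414 - 2466\right) \left(-4744 - 1228\right) = \left(-5880\right) \left(-5972\right) = 35115360$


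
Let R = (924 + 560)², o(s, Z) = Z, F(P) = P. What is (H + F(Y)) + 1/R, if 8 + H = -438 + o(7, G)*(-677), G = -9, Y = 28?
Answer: 12497802801/2202256 ≈ 5675.0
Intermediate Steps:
H = 5647 (H = -8 + (-438 - 9*(-677)) = -8 + (-438 + 6093) = -8 + 5655 = 5647)
R = 2202256 (R = 1484² = 2202256)
(H + F(Y)) + 1/R = (5647 + 28) + 1/2202256 = 5675 + 1/2202256 = 12497802801/2202256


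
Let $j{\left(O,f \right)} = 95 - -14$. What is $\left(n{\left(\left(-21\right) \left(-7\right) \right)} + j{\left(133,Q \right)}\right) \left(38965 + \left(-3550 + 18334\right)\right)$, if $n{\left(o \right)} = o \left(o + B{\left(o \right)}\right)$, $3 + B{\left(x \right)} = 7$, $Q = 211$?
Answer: $1198925194$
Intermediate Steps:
$B{\left(x \right)} = 4$ ($B{\left(x \right)} = -3 + 7 = 4$)
$j{\left(O,f \right)} = 109$ ($j{\left(O,f \right)} = 95 + 14 = 109$)
$n{\left(o \right)} = o \left(4 + o\right)$ ($n{\left(o \right)} = o \left(o + 4\right) = o \left(4 + o\right)$)
$\left(n{\left(\left(-21\right) \left(-7\right) \right)} + j{\left(133,Q \right)}\right) \left(38965 + \left(-3550 + 18334\right)\right) = \left(\left(-21\right) \left(-7\right) \left(4 - -147\right) + 109\right) \left(38965 + \left(-3550 + 18334\right)\right) = \left(147 \left(4 + 147\right) + 109\right) \left(38965 + 14784\right) = \left(147 \cdot 151 + 109\right) 53749 = \left(22197 + 109\right) 53749 = 22306 \cdot 53749 = 1198925194$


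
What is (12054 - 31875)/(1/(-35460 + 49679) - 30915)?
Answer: 281834799/439580384 ≈ 0.64114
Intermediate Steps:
(12054 - 31875)/(1/(-35460 + 49679) - 30915) = -19821/(1/14219 - 30915) = -19821/(-439580384/14219) = -19821*(-14219/439580384) = 281834799/439580384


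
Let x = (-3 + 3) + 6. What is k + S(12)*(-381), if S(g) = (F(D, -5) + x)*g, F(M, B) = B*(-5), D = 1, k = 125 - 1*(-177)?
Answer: -141430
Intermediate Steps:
k = 302 (k = 125 + 177 = 302)
x = 6 (x = 0 + 6 = 6)
F(M, B) = -5*B
S(g) = 31*g (S(g) = (-5*(-5) + 6)*g = (25 + 6)*g = 31*g)
k + S(12)*(-381) = 302 + (31*12)*(-381) = 302 + 372*(-381) = 302 - 141732 = -141430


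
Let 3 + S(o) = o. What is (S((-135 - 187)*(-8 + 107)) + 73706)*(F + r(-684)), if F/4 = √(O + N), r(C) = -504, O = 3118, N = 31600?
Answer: -21079800 + 167300*√34718 ≈ 1.0093e+7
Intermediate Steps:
S(o) = -3 + o
F = 4*√34718 (F = 4*√(3118 + 31600) = 4*√34718 ≈ 745.31)
(S((-135 - 187)*(-8 + 107)) + 73706)*(F + r(-684)) = ((-3 + (-135 - 187)*(-8 + 107)) + 73706)*(4*√34718 - 504) = ((-3 - 322*99) + 73706)*(-504 + 4*√34718) = ((-3 - 31878) + 73706)*(-504 + 4*√34718) = (-31881 + 73706)*(-504 + 4*√34718) = 41825*(-504 + 4*√34718) = -21079800 + 167300*√34718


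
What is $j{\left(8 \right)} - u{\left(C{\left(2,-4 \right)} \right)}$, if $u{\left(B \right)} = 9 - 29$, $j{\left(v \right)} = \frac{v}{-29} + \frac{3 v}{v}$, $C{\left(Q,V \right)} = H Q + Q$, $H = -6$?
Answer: $\frac{659}{29} \approx 22.724$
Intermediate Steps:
$C{\left(Q,V \right)} = - 5 Q$ ($C{\left(Q,V \right)} = - 6 Q + Q = - 5 Q$)
$j{\left(v \right)} = 3 - \frac{v}{29}$ ($j{\left(v \right)} = v \left(- \frac{1}{29}\right) + 3 = - \frac{v}{29} + 3 = 3 - \frac{v}{29}$)
$u{\left(B \right)} = -20$
$j{\left(8 \right)} - u{\left(C{\left(2,-4 \right)} \right)} = \left(3 - \frac{8}{29}\right) - -20 = \left(3 - \frac{8}{29}\right) + 20 = \frac{79}{29} + 20 = \frac{659}{29}$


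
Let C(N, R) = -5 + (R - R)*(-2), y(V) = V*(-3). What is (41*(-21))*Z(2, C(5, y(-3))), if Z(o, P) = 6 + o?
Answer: -6888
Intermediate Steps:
y(V) = -3*V
C(N, R) = -5 (C(N, R) = -5 + 0*(-2) = -5 + 0 = -5)
(41*(-21))*Z(2, C(5, y(-3))) = (41*(-21))*(6 + 2) = -861*8 = -6888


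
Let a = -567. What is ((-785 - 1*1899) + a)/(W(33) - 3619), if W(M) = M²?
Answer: 3251/2530 ≈ 1.2850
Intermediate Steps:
((-785 - 1*1899) + a)/(W(33) - 3619) = ((-785 - 1*1899) - 567)/(33² - 3619) = ((-785 - 1899) - 567)/(1089 - 3619) = (-2684 - 567)/(-2530) = -3251*(-1/2530) = 3251/2530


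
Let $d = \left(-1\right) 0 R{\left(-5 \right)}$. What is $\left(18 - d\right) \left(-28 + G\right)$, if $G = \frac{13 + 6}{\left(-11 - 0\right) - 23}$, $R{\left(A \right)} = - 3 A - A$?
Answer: $- \frac{8739}{17} \approx -514.06$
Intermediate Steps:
$R{\left(A \right)} = - 4 A$
$d = 0$ ($d = \left(-1\right) 0 \left(\left(-4\right) \left(-5\right)\right) = 0 \cdot 20 = 0$)
$G = - \frac{19}{34}$ ($G = \frac{19}{\left(-11 + 0\right) - 23} = \frac{19}{-11 - 23} = \frac{19}{-34} = 19 \left(- \frac{1}{34}\right) = - \frac{19}{34} \approx -0.55882$)
$\left(18 - d\right) \left(-28 + G\right) = \left(18 - 0\right) \left(-28 - \frac{19}{34}\right) = \left(18 + 0\right) \left(- \frac{971}{34}\right) = 18 \left(- \frac{971}{34}\right) = - \frac{8739}{17}$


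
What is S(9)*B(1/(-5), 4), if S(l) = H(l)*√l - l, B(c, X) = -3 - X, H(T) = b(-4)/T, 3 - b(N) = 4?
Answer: 196/3 ≈ 65.333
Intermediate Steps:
b(N) = -1 (b(N) = 3 - 1*4 = 3 - 4 = -1)
H(T) = -1/T
S(l) = -l - 1/√l (S(l) = (-1/l)*√l - l = -1/√l - l = -l - 1/√l)
S(9)*B(1/(-5), 4) = (-1*9 - 1/√9)*(-3 - 1*4) = (-9 - 1*⅓)*(-3 - 4) = (-9 - ⅓)*(-7) = -28/3*(-7) = 196/3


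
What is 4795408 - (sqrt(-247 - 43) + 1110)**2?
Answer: 3563598 - 2220*I*sqrt(290) ≈ 3.5636e+6 - 37805.0*I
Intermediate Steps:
4795408 - (sqrt(-247 - 43) + 1110)**2 = 4795408 - (sqrt(-290) + 1110)**2 = 4795408 - (I*sqrt(290) + 1110)**2 = 4795408 - (1110 + I*sqrt(290))**2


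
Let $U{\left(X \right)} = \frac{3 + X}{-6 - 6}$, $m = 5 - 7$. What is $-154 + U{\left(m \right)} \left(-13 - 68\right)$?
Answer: $- \frac{589}{4} \approx -147.25$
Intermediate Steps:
$m = -2$ ($m = 5 - 7 = -2$)
$U{\left(X \right)} = - \frac{1}{4} - \frac{X}{12}$ ($U{\left(X \right)} = \frac{3 + X}{-12} = \left(3 + X\right) \left(- \frac{1}{12}\right) = - \frac{1}{4} - \frac{X}{12}$)
$-154 + U{\left(m \right)} \left(-13 - 68\right) = -154 + \left(- \frac{1}{4} - - \frac{1}{6}\right) \left(-13 - 68\right) = -154 + \left(- \frac{1}{4} + \frac{1}{6}\right) \left(-13 - 68\right) = -154 - - \frac{27}{4} = -154 + \frac{27}{4} = - \frac{589}{4}$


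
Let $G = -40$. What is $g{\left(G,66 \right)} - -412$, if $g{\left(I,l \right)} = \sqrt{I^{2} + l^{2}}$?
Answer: $412 + 2 \sqrt{1489} \approx 489.18$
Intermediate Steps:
$g{\left(G,66 \right)} - -412 = \sqrt{\left(-40\right)^{2} + 66^{2}} - -412 = \sqrt{1600 + 4356} + 412 = \sqrt{5956} + 412 = 2 \sqrt{1489} + 412 = 412 + 2 \sqrt{1489}$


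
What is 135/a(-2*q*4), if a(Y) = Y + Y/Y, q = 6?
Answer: -135/47 ≈ -2.8723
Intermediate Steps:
a(Y) = 1 + Y (a(Y) = Y + 1 = 1 + Y)
135/a(-2*q*4) = 135/(1 - 2*6*4) = 135/(1 - 12*4) = 135/(1 - 48) = 135/(-47) = -1/47*135 = -135/47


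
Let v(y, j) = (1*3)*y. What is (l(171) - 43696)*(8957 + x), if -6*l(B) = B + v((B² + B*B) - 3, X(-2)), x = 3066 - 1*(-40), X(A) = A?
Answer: -880164732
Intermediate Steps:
v(y, j) = 3*y
x = 3106 (x = 3066 + 40 = 3106)
l(B) = 3/2 - B² - B/6 (l(B) = -(B + 3*((B² + B*B) - 3))/6 = -(B + 3*((B² + B²) - 3))/6 = -(B + 3*(2*B² - 3))/6 = -(B + 3*(-3 + 2*B²))/6 = -(B + (-9 + 6*B²))/6 = -(-9 + B + 6*B²)/6 = 3/2 - B² - B/6)
(l(171) - 43696)*(8957 + x) = ((3/2 - 1*171² - ⅙*171) - 43696)*(8957 + 3106) = ((3/2 - 1*29241 - 57/2) - 43696)*12063 = ((3/2 - 29241 - 57/2) - 43696)*12063 = (-29268 - 43696)*12063 = -72964*12063 = -880164732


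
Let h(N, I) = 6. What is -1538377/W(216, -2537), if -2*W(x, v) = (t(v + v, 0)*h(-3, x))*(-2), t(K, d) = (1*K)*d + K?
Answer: 1538377/30444 ≈ 50.531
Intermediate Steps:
t(K, d) = K + K*d (t(K, d) = K*d + K = K + K*d)
W(x, v) = 12*v (W(x, v) = -((v + v)*(1 + 0))*6*(-2)/2 = -((2*v)*1)*6*(-2)/2 = -(2*v)*6*(-2)/2 = -12*v*(-2)/2 = -(-12)*v = 12*v)
-1538377/W(216, -2537) = -1538377/(12*(-2537)) = -1538377/(-30444) = -1538377*(-1/30444) = 1538377/30444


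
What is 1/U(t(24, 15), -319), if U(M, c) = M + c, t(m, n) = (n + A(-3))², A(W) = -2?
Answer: -1/150 ≈ -0.0066667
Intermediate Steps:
t(m, n) = (-2 + n)² (t(m, n) = (n - 2)² = (-2 + n)²)
1/U(t(24, 15), -319) = 1/((-2 + 15)² - 319) = 1/(13² - 319) = 1/(169 - 319) = 1/(-150) = -1/150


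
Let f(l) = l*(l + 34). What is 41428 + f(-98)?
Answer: 47700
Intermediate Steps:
f(l) = l*(34 + l)
41428 + f(-98) = 41428 - 98*(34 - 98) = 41428 - 98*(-64) = 41428 + 6272 = 47700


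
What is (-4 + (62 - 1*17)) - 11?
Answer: 30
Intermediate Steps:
(-4 + (62 - 1*17)) - 11 = (-4 + (62 - 17)) - 11 = (-4 + 45) - 11 = 41 - 11 = 30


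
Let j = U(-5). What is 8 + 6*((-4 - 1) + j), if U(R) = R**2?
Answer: 128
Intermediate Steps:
j = 25 (j = (-5)**2 = 25)
8 + 6*((-4 - 1) + j) = 8 + 6*((-4 - 1) + 25) = 8 + 6*(-5 + 25) = 8 + 6*20 = 8 + 120 = 128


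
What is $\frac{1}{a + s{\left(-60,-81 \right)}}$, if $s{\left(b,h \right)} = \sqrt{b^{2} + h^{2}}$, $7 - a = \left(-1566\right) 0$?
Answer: $- \frac{7}{10112} + \frac{3 \sqrt{1129}}{10112} \approx 0.0092763$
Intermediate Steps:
$a = 7$ ($a = 7 - \left(-1566\right) 0 = 7 - 0 = 7 + 0 = 7$)
$\frac{1}{a + s{\left(-60,-81 \right)}} = \frac{1}{7 + \sqrt{\left(-60\right)^{2} + \left(-81\right)^{2}}} = \frac{1}{7 + \sqrt{3600 + 6561}} = \frac{1}{7 + \sqrt{10161}} = \frac{1}{7 + 3 \sqrt{1129}}$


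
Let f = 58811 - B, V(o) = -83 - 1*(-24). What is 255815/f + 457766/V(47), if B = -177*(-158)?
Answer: -2820939837/363971 ≈ -7750.5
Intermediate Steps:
B = 27966
V(o) = -59 (V(o) = -83 + 24 = -59)
f = 30845 (f = 58811 - 1*27966 = 58811 - 27966 = 30845)
255815/f + 457766/V(47) = 255815/30845 + 457766/(-59) = 255815*(1/30845) + 457766*(-1/59) = 51163/6169 - 457766/59 = -2820939837/363971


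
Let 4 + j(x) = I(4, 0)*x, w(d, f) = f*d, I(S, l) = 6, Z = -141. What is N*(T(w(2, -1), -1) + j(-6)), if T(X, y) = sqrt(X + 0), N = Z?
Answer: 5640 - 141*I*sqrt(2) ≈ 5640.0 - 199.4*I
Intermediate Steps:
w(d, f) = d*f
N = -141
j(x) = -4 + 6*x
T(X, y) = sqrt(X)
N*(T(w(2, -1), -1) + j(-6)) = -141*(sqrt(2*(-1)) + (-4 + 6*(-6))) = -141*(sqrt(-2) + (-4 - 36)) = -141*(I*sqrt(2) - 40) = -141*(-40 + I*sqrt(2)) = 5640 - 141*I*sqrt(2)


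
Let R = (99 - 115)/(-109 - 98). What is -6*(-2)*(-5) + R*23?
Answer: -524/9 ≈ -58.222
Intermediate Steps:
R = 16/207 (R = -16/(-207) = -16*(-1/207) = 16/207 ≈ 0.077295)
-6*(-2)*(-5) + R*23 = -6*(-2)*(-5) + (16/207)*23 = 12*(-5) + 16/9 = -60 + 16/9 = -524/9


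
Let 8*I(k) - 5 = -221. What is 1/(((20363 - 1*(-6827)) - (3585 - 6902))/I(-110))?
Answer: -9/10169 ≈ -0.00088504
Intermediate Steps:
I(k) = -27 (I(k) = 5/8 + (⅛)*(-221) = 5/8 - 221/8 = -27)
1/(((20363 - 1*(-6827)) - (3585 - 6902))/I(-110)) = 1/(((20363 - 1*(-6827)) - (3585 - 6902))/(-27)) = 1/(((20363 + 6827) - 1*(-3317))*(-1/27)) = 1/((27190 + 3317)*(-1/27)) = 1/(30507*(-1/27)) = 1/(-10169/9) = -9/10169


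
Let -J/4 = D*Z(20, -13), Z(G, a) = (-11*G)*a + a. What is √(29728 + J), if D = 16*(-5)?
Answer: 4*√58798 ≈ 969.93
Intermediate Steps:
Z(G, a) = a - 11*G*a (Z(G, a) = -11*G*a + a = a - 11*G*a)
D = -80
J = 911040 (J = -(-320)*(-13*(1 - 11*20)) = -(-320)*(-13*(1 - 220)) = -(-320)*(-13*(-219)) = -(-320)*2847 = -4*(-227760) = 911040)
√(29728 + J) = √(29728 + 911040) = √940768 = 4*√58798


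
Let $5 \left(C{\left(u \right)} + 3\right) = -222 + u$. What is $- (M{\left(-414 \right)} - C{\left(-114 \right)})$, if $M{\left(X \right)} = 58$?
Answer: $- \frac{641}{5} \approx -128.2$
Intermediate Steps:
$C{\left(u \right)} = - \frac{237}{5} + \frac{u}{5}$ ($C{\left(u \right)} = -3 + \frac{-222 + u}{5} = -3 + \left(- \frac{222}{5} + \frac{u}{5}\right) = - \frac{237}{5} + \frac{u}{5}$)
$- (M{\left(-414 \right)} - C{\left(-114 \right)}) = - (58 - \left(- \frac{237}{5} + \frac{1}{5} \left(-114\right)\right)) = - (58 - \left(- \frac{237}{5} - \frac{114}{5}\right)) = - (58 - - \frac{351}{5}) = - (58 + \frac{351}{5}) = \left(-1\right) \frac{641}{5} = - \frac{641}{5}$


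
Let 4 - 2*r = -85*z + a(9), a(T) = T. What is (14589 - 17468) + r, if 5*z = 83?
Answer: -2176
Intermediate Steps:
z = 83/5 (z = (⅕)*83 = 83/5 ≈ 16.600)
r = 703 (r = 2 - (-85*83/5 + 9)/2 = 2 - (-1411 + 9)/2 = 2 - ½*(-1402) = 2 + 701 = 703)
(14589 - 17468) + r = (14589 - 17468) + 703 = -2879 + 703 = -2176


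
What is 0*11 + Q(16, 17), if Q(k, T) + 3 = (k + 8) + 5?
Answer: 26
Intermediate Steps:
Q(k, T) = 10 + k (Q(k, T) = -3 + ((k + 8) + 5) = -3 + ((8 + k) + 5) = -3 + (13 + k) = 10 + k)
0*11 + Q(16, 17) = 0*11 + (10 + 16) = 0 + 26 = 26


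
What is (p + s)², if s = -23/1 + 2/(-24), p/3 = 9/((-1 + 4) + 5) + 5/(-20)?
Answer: 241081/576 ≈ 418.54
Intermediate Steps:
p = 21/8 (p = 3*(9/((-1 + 4) + 5) + 5/(-20)) = 3*(9/(3 + 5) + 5*(-1/20)) = 3*(9/8 - ¼) = 3*(7/8) = 21/8 ≈ 2.6250)
s = -277/12 (s = -23*1 + 2*(-1/24) = -23 - 1/12 = -277/12 ≈ -23.083)
(p + s)² = (21/8 - 277/12)² = (-491/24)² = 241081/576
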